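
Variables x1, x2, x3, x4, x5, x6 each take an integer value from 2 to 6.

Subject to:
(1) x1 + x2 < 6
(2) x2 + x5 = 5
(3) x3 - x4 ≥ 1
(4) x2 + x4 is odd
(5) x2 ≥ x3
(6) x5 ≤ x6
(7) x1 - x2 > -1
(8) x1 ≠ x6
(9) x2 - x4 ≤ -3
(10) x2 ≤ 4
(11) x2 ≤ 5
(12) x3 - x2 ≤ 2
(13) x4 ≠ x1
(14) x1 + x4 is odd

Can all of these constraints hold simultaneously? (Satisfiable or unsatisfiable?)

Constraints 3, 9, and 12 give x2 − x3 ≥ -2, x3 − x4 ≥ 1, x4 − x2 ≥ 3.
Adding all 3 inequalities: the left sides telescope to 0, and the right sides sum to (-2) + 1 + 3 = 2. So 0 ≥ 2, which is false.

Unsatisfiable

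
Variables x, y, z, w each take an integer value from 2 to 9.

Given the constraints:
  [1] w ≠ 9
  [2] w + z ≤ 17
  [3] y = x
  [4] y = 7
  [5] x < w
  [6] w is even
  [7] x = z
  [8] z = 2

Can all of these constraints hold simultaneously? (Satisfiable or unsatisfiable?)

Unsatisfiable

Constraint 4 fixes y = 7 and constraint 8 fixes z = 2. Constraints 3 and 7 give y = x = z, so y = z. But 7 ≠ 2 — contradiction.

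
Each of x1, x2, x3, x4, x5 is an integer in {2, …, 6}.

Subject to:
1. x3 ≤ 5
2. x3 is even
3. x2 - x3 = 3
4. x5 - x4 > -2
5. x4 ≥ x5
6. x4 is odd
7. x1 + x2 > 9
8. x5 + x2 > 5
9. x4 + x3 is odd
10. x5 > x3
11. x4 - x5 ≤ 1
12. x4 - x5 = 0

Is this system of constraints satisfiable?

The assignment x1 = 5, x2 = 5, x3 = 2, x4 = 3, x5 = 3 works:
  constraint 3 holds since x2 - x3 = 3.
  constraint 4 holds since x5 - x4 = 0.
The rest check out directly.

Satisfiable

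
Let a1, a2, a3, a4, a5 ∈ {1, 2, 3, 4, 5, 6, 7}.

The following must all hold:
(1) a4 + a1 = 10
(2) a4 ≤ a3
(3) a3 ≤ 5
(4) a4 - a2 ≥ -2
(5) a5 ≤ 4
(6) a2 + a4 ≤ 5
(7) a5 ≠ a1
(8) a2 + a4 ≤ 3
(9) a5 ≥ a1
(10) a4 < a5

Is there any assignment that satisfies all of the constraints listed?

Unsatisfiable

From constraints 2 and 3: a4 ≤ a3 ≤ 5. From constraints 5 and 9: a1 ≤ a5 ≤ 4. Hence a4 + a1 ≤ 9. But constraint 1 requires a4 + a1 = 10, and 10 > 9. Contradiction.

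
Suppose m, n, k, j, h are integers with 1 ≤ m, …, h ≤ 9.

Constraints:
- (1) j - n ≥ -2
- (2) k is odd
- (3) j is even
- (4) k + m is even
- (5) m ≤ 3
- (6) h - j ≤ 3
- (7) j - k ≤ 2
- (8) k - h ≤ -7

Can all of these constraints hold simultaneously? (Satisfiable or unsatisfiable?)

Constraints 6, 7, and 8 give h − k ≥ 7, k − j ≥ -2, j − h ≥ -3.
Adding all 3 inequalities: the left sides telescope to 0, and the right sides sum to 7 + (-2) + (-3) = 2. So 0 ≥ 2, which is false.

Unsatisfiable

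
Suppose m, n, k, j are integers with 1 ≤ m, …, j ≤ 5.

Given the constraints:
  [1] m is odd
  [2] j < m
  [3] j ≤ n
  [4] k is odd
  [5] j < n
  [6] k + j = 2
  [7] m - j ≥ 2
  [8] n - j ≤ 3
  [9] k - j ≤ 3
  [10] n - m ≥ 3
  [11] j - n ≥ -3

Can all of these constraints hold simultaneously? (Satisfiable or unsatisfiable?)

Unsatisfiable

Constraints 7, 8, and 10 give m − j ≥ 2, j − n ≥ -3, n − m ≥ 3.
Adding all 3 inequalities: the left sides telescope to 0, and the right sides sum to 2 + (-3) + 3 = 2. So 0 ≥ 2, which is false.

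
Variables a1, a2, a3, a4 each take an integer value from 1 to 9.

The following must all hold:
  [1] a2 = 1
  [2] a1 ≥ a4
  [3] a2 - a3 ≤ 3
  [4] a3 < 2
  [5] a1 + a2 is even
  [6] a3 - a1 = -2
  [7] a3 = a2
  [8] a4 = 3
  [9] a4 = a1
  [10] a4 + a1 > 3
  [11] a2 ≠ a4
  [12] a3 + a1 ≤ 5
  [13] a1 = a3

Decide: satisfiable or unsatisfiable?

Constraint 8 fixes a4 = 3 and constraint 1 fixes a2 = 1. Constraints 7, 9, and 13 give a4 = a1 = a3 = a2, so a4 = a2. But 3 ≠ 1 — contradiction.

Unsatisfiable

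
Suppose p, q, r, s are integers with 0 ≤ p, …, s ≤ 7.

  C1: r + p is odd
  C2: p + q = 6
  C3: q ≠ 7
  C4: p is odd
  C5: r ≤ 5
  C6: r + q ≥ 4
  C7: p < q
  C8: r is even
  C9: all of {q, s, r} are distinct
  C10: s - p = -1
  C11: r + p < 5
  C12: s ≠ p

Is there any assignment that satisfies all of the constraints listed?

Satisfiable

The assignment p = 1, q = 5, r = 2, s = 0 works:
  constraint 2 holds since p + q = 6.
  constraint 6 holds since r + q = 7.
  constraint 10 holds since s - p = -1.
The rest check out directly.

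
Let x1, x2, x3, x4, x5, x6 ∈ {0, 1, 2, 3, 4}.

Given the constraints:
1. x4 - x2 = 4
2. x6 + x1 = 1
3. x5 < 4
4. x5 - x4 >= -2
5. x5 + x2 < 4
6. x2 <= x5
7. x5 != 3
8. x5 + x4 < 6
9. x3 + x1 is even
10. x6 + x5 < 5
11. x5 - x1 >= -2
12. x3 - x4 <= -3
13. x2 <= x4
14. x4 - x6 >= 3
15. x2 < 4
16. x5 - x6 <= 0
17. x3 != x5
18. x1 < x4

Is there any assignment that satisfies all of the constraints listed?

Unsatisfiable

Constraints 4, 14, and 16 give x5 − x4 ≥ -2, x4 − x6 ≥ 3, x6 − x5 ≥ 0.
Adding all 3 inequalities: the left sides telescope to 0, and the right sides sum to (-2) + 3 + 0 = 1. So 0 ≥ 1, which is false.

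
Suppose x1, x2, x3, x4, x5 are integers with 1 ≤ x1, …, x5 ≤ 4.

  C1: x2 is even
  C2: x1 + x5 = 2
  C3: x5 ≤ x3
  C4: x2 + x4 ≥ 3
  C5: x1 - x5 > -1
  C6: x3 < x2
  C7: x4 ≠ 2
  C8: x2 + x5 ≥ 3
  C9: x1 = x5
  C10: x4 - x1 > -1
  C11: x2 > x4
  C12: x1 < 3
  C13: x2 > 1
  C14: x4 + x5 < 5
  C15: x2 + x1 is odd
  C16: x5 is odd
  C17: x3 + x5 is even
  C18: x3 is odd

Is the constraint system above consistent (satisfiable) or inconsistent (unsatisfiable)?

Take x1 = 1, x2 = 2, x3 = 1, x4 = 1, x5 = 1. Then constraint 2: x1 + x5 = 2; constraint 4: x2 + x4 = 3, and every other listed constraint is also met.

Satisfiable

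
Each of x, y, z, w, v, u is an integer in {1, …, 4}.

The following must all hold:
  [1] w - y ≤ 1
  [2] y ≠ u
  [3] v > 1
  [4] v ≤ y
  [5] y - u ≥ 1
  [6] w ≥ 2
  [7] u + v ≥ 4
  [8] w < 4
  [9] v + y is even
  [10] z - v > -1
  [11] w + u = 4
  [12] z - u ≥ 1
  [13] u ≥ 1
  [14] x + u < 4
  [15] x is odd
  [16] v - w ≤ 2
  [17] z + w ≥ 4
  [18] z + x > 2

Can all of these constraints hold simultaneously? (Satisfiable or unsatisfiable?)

Satisfiable

The assignment x = 1, y = 4, z = 4, w = 2, v = 4, u = 2 works:
  constraint 1 holds since w - y = -2.
  constraint 5 holds since y - u = 2.
The rest check out directly.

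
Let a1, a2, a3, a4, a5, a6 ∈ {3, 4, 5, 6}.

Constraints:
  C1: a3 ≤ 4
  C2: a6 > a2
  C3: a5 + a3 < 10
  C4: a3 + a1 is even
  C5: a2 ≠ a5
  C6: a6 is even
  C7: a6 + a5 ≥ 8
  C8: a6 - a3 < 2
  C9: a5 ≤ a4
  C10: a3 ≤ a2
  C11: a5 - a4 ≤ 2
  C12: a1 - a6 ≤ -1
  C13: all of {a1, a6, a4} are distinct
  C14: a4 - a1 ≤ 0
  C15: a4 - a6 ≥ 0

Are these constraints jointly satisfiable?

Unsatisfiable

Constraints 12, 14, and 15 give a6 − a1 ≥ 1, a1 − a4 ≥ 0, a4 − a6 ≥ 0.
Adding all 3 inequalities: the left sides telescope to 0, and the right sides sum to 1 + 0 + 0 = 1. So 0 ≥ 1, which is false.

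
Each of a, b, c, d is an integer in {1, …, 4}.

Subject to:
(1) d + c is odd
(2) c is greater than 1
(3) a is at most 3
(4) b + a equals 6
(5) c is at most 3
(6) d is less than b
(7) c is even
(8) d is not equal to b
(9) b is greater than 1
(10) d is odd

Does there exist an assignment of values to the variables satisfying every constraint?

One satisfying assignment is a = 2, b = 4, c = 2, d = 3.
For the less obvious constraints — constraint 1: d + c = 5 is odd; constraint 4: b + a = 6; constraint 7: c = 2 is even — and the others hold by inspection.

Satisfiable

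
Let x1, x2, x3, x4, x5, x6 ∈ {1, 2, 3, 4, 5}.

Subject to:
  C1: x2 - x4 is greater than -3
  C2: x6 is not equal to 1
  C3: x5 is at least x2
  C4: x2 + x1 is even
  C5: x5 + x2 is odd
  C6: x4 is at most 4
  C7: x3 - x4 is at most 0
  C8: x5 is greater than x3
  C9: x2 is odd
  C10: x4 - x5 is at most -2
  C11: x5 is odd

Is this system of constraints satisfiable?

Unsatisfiable

Constraint 11 makes x5 odd and constraint 9 makes x2 odd, so x5 + x2 must be even. Constraint 5 says x5 + x2 is odd — contradiction.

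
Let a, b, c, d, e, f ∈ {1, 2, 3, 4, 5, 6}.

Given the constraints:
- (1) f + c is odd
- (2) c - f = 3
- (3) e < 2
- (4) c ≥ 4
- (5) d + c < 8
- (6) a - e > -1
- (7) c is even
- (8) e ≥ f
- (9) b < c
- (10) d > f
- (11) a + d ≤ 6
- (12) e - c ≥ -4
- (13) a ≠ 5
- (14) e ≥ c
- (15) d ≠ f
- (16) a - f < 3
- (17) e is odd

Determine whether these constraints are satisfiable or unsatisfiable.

Unsatisfiable

From constraints 4 and 14: e ≥ c and c ≥ 4, so e ≥ 4. From constraint 3: e ≤ 1. But 1 < 4, so no value of e works.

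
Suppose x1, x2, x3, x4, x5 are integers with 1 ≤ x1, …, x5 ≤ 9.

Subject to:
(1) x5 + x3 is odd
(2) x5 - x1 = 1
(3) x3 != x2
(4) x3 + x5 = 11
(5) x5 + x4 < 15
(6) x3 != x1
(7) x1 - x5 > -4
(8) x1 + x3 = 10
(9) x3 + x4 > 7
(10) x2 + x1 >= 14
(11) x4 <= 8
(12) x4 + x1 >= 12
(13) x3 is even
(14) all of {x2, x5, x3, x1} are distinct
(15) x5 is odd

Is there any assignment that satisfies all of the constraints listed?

Take x1 = 6, x2 = 8, x3 = 4, x4 = 6, x5 = 7. Then constraint 2: x5 - x1 = 1; constraint 4: x3 + x5 = 11; constraint 5: x5 + x4 = 13, and every other listed constraint is also met.

Satisfiable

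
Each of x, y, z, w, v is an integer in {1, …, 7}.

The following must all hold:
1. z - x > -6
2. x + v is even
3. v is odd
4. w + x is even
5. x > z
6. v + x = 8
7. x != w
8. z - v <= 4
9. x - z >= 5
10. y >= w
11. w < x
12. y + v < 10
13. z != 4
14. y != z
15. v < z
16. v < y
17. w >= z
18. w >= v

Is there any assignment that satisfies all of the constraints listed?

Try x = 7, y = 6, z = 2, w = 3, v = 1.
Check constraint 1: z - x = -5; constraint 6: v + x = 8. The remaining constraints are straightforward to verify.

Satisfiable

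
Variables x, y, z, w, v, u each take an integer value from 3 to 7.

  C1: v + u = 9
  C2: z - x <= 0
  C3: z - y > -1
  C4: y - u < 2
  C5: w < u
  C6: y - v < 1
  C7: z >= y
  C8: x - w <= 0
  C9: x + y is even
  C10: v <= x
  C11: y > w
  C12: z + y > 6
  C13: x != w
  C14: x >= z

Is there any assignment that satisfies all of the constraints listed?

Constraints 7, 8, 11, and 14 give x ≤ w, w < y, y ≤ z, z ≤ x. Chaining: x ≤ w < y ≤ z ≤ x, which forces x < x — impossible.

Unsatisfiable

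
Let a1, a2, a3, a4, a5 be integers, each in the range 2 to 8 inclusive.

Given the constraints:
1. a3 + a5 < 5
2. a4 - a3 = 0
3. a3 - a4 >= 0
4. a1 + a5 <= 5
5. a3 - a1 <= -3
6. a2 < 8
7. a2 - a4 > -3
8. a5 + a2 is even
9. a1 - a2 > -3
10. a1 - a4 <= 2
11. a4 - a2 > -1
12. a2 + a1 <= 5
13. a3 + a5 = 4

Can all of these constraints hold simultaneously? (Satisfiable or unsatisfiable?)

Constraints 3, 5, and 10 give a3 − a4 ≥ 0, a4 − a1 ≥ -2, a1 − a3 ≥ 3.
Adding all 3 inequalities: the left sides telescope to 0, and the right sides sum to 0 + (-2) + 3 = 1. So 0 ≥ 1, which is false.

Unsatisfiable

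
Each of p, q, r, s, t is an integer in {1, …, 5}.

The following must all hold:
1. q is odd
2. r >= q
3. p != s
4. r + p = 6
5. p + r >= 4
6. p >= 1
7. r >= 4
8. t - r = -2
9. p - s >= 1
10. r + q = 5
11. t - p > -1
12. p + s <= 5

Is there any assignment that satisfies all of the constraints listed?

Satisfiable

Take p = 2, q = 1, r = 4, s = 1, t = 2. Then constraint 4: r + p = 6; constraint 5: p + r = 6, and every other listed constraint is also met.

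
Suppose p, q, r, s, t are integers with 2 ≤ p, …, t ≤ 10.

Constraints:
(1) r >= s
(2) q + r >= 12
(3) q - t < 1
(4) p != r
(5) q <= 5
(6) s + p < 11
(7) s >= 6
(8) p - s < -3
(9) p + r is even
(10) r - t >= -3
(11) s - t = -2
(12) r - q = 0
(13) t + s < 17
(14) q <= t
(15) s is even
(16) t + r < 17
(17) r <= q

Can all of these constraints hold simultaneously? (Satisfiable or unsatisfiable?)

From constraints 1 and 7: r ≥ s and s ≥ 6, so r ≥ 6. From constraints 5 and 17: r ≤ q and q ≤ 5, so r ≤ 5. But 5 < 6, so no value of r works.

Unsatisfiable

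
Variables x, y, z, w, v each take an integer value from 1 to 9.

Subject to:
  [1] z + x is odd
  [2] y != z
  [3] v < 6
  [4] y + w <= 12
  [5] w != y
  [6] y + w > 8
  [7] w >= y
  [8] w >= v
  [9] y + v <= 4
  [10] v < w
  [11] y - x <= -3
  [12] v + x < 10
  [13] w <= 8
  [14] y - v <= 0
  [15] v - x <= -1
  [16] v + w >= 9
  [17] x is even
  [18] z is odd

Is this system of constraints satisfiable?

Satisfiable

One satisfying assignment is x = 6, y = 2, z = 5, w = 7, v = 2.
For the less obvious constraints — constraint 4: y + w = 9; constraint 6: y + w = 9; constraint 9: y + v = 4 — and the others hold by inspection.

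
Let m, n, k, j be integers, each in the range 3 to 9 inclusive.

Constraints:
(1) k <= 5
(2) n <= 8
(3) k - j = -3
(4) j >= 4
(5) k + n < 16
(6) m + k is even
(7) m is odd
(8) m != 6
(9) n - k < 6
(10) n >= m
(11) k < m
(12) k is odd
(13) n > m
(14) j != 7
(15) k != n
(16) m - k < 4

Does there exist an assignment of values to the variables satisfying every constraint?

Satisfiable

Setting (m, n, k, j) = (7, 8, 5, 8) satisfies everything: constraint 3: k - j = -3; constraint 5: k + n = 13; constraint 9: n - k = 3, and the others follow.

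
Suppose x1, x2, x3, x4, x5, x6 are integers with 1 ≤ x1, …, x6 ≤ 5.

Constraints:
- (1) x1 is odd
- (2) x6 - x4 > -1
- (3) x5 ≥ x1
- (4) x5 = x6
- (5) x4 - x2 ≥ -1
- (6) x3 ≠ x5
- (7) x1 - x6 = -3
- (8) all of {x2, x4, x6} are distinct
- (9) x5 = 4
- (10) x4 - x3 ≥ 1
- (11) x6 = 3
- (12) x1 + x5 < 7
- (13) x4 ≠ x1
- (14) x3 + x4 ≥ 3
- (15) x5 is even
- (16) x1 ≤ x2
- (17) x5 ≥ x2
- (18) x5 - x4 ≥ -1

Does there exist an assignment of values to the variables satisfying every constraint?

Constraint 9 fixes x5 = 4 and constraint 11 fixes x6 = 3, but constraint 4 requires x5 = x6. Since 4 ≠ 3, contradiction.

Unsatisfiable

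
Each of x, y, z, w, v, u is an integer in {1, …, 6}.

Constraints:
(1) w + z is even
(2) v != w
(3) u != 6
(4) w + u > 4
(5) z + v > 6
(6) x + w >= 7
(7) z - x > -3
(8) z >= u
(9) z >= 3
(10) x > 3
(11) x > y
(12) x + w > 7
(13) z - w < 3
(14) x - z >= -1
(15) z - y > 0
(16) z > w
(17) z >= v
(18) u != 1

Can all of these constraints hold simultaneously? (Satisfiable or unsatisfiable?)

Setting (x, y, z, w, v, u) = (6, 3, 6, 4, 1, 3) satisfies everything: constraint 4: w + u = 7; constraint 5: z + v = 7, and the others follow.

Satisfiable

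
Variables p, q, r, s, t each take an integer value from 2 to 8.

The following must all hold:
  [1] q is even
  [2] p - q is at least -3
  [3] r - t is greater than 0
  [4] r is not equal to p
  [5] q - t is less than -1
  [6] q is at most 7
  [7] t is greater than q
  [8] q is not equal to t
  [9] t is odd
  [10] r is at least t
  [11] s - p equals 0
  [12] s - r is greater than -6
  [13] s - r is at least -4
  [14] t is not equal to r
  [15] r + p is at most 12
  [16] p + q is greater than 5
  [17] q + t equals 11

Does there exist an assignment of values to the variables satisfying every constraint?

Satisfiable

Take p = 4, q = 4, r = 8, s = 4, t = 7. Then constraint 2: p - q = 0; constraint 3: r - t = 1; constraint 5: q - t = -3, and every other listed constraint is also met.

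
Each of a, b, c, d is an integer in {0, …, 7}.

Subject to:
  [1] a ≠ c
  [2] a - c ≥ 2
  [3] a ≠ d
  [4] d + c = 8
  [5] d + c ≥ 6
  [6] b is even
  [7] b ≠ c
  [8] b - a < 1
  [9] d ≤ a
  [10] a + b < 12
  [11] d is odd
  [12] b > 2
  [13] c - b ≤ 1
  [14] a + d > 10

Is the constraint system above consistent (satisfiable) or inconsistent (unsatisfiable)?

Satisfiable

Take a = 6, b = 4, c = 3, d = 5. Then constraint 2: a - c = 3; constraint 4: d + c = 8; constraint 5: d + c = 8, and every other listed constraint is also met.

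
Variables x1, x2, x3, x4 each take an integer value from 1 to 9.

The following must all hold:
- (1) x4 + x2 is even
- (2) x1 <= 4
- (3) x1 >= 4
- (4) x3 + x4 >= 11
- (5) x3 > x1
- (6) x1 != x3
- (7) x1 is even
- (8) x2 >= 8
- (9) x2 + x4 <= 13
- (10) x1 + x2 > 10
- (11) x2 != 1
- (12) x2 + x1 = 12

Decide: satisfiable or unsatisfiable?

Setting (x1, x2, x3, x4) = (4, 8, 9, 4) satisfies everything: constraint 4: x3 + x4 = 13; constraint 9: x2 + x4 = 12, and the others follow.

Satisfiable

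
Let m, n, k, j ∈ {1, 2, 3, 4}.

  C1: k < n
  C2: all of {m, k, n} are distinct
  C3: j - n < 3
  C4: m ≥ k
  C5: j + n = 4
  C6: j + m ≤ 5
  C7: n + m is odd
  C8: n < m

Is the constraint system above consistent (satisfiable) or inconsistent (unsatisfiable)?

Satisfiable

Try m = 3, n = 2, k = 1, j = 2.
Check constraint 3: j - n = 0; constraint 5: j + n = 4; constraint 6: j + m = 5. The remaining constraints are straightforward to verify.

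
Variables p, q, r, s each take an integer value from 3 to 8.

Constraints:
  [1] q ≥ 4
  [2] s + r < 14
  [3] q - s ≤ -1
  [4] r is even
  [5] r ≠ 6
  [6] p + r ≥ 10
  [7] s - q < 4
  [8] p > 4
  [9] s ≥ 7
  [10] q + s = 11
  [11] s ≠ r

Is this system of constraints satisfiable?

Take p = 7, q = 4, r = 4, s = 7. Then constraint 2: s + r = 11; constraint 3: q - s = -3; constraint 6: p + r = 11, and every other listed constraint is also met.

Satisfiable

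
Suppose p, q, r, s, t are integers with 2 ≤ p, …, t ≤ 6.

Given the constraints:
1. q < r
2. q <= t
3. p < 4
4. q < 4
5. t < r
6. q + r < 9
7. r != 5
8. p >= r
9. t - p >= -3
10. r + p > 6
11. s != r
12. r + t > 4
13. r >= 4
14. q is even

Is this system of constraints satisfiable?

Unsatisfiable

From constraints 8 and 13: p ≥ r and r ≥ 4, so p ≥ 4. From constraint 3: p ≤ 3. But 3 < 4, so no value of p works.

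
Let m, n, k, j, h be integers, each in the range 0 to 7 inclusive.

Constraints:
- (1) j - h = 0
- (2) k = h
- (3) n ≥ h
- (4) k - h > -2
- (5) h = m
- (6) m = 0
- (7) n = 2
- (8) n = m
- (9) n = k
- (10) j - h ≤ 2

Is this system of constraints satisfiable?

Unsatisfiable

Constraint 7 fixes n = 2 and constraint 6 fixes m = 0. Constraints 2, 5, and 9 give n = k = h = m, so n = m. But 2 ≠ 0 — contradiction.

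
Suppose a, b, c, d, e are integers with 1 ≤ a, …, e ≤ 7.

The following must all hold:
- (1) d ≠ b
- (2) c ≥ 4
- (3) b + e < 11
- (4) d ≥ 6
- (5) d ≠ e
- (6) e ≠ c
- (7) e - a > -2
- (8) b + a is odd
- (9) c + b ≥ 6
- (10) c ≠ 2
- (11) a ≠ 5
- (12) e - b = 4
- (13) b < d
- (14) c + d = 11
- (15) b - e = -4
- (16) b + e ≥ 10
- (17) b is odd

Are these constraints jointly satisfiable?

Satisfiable

Try a = 6, b = 3, c = 5, d = 6, e = 7.
Check constraint 3: b + e = 10; constraint 7: e - a = 1. The remaining constraints are straightforward to verify.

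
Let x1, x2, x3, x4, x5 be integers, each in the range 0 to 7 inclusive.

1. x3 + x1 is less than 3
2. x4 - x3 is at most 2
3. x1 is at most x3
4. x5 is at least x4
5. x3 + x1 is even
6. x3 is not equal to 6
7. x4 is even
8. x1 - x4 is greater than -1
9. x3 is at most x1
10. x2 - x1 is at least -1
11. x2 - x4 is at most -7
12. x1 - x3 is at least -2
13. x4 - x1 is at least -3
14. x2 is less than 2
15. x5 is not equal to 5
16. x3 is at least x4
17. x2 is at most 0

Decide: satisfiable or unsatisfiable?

Constraints 2, 10, 11, and 12 give x2 − x1 ≥ -1, x1 − x3 ≥ -2, x3 − x4 ≥ -2, x4 − x2 ≥ 7.
Adding all 4 inequalities: the left sides telescope to 0, and the right sides sum to (-1) + (-2) + (-2) + 7 = 2. So 0 ≥ 2, which is false.

Unsatisfiable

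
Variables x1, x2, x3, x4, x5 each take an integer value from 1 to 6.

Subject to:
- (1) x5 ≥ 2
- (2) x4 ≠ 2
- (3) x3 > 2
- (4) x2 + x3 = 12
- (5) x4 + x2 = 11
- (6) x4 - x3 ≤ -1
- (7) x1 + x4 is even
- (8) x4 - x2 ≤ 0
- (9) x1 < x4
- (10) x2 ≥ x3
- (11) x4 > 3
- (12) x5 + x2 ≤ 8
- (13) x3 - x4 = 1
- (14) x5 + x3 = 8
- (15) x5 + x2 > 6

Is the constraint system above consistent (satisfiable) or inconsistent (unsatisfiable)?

Satisfiable

Try x1 = 1, x2 = 6, x3 = 6, x4 = 5, x5 = 2.
Check constraint 4: x2 + x3 = 12; constraint 5: x4 + x2 = 11; constraint 6: x4 - x3 = -1. The remaining constraints are straightforward to verify.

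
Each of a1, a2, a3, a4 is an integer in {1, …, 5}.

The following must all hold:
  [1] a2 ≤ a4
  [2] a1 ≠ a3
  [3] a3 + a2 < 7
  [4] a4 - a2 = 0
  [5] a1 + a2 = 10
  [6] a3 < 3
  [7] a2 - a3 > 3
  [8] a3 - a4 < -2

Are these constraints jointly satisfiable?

Satisfiable

The assignment a1 = 5, a2 = 5, a3 = 1, a4 = 5 works:
  constraint 3 holds since a3 + a2 = 6.
  constraint 4 holds since a4 - a2 = 0.
The rest check out directly.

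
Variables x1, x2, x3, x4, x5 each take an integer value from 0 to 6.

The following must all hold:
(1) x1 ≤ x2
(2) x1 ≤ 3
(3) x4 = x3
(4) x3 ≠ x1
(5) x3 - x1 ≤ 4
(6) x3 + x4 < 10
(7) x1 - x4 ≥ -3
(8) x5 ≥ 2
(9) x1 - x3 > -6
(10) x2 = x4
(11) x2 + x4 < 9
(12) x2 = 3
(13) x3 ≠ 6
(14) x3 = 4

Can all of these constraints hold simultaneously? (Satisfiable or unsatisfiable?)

Unsatisfiable

Constraint 12 fixes x2 = 3 and constraint 14 fixes x3 = 4. Constraints 3 and 10 give x2 = x4 = x3, so x2 = x3. But 3 ≠ 4 — contradiction.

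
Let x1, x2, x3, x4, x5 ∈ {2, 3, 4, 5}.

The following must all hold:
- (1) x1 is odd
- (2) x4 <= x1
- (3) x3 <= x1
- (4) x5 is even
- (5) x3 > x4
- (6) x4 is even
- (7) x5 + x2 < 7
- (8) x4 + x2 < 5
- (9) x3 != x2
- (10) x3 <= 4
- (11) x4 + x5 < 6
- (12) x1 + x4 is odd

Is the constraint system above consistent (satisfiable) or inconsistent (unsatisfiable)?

Satisfiable

Take x1 = 3, x2 = 2, x3 = 3, x4 = 2, x5 = 2. Then constraint 7: x5 + x2 = 4; constraint 8: x4 + x2 = 4; constraint 11: x4 + x5 = 4, and every other listed constraint is also met.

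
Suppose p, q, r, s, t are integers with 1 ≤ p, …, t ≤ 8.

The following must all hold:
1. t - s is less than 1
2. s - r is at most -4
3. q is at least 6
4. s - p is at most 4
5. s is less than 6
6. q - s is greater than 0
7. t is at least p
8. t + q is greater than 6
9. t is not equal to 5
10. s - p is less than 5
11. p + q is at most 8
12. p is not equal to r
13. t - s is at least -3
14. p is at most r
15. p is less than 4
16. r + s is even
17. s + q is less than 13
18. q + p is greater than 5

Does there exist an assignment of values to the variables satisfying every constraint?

Satisfiable

Setting (p, q, r, s, t) = (1, 6, 8, 4, 2) satisfies everything: constraint 1: t - s = -2; constraint 2: s - r = -4; constraint 4: s - p = 3, and the others follow.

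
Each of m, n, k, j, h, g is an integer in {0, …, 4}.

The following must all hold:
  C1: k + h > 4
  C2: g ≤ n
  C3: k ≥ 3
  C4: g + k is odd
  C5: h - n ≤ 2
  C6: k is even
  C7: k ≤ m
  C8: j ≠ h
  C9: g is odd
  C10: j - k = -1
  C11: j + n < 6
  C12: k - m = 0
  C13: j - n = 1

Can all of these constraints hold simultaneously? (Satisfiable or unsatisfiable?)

Satisfiable

The assignment m = 4, n = 2, k = 4, j = 3, h = 1, g = 1 works:
  constraint 1 holds since k + h = 5.
  constraint 5 holds since h - n = -1.
The rest check out directly.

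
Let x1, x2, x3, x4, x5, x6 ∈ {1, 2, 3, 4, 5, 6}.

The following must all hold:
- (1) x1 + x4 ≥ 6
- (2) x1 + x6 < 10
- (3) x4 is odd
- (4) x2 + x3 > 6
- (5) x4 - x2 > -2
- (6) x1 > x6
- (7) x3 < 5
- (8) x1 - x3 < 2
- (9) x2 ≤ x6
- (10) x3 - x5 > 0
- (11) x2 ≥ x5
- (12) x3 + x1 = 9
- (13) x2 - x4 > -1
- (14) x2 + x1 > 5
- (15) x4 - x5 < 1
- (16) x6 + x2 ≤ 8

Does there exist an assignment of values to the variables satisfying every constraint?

Satisfiable

Setting (x1, x2, x3, x4, x5, x6) = (5, 3, 4, 3, 3, 4) satisfies everything: constraint 1: x1 + x4 = 8; constraint 2: x1 + x6 = 9, and the others follow.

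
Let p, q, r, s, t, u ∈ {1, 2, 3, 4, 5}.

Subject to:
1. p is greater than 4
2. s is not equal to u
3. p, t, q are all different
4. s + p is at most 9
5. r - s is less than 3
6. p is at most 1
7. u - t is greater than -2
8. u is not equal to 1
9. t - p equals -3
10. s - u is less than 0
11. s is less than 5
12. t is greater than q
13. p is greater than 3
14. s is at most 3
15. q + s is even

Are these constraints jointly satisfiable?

From constraint 1: p ≥ 5. From constraint 6: p ≤ 1. But 1 < 5, so no value of p works.

Unsatisfiable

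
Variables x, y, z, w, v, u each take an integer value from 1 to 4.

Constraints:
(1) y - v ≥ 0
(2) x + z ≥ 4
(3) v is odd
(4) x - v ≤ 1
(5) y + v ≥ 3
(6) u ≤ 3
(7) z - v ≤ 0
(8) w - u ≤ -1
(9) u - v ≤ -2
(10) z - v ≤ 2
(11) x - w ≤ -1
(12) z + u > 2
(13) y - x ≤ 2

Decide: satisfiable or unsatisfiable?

Constraints 1, 8, 9, 11, and 13 give u − w ≥ 1, w − x ≥ 1, x − y ≥ -2, y − v ≥ 0, v − u ≥ 2.
Adding all 5 inequalities: the left sides telescope to 0, and the right sides sum to 1 + 1 + (-2) + 0 + 2 = 2. So 0 ≥ 2, which is false.

Unsatisfiable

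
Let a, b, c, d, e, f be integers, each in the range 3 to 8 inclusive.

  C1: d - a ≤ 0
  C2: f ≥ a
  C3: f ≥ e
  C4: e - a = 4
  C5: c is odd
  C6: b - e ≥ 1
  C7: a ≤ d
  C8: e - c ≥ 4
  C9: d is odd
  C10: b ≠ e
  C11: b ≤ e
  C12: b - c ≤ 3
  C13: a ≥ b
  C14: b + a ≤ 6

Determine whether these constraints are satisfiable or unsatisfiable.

Constraints 6, 8, and 12 give e − c ≥ 4, c − b ≥ -3, b − e ≥ 1.
Adding all 3 inequalities: the left sides telescope to 0, and the right sides sum to 4 + (-3) + 1 = 2. So 0 ≥ 2, which is false.

Unsatisfiable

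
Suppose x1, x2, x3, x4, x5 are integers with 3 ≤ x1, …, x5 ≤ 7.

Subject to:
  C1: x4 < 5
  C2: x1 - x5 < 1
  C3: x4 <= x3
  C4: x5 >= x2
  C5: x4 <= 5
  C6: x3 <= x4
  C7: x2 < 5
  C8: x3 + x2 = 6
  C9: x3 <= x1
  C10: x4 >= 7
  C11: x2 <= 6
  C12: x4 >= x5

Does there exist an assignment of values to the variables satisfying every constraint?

From constraint 10: x4 ≥ 7. From constraint 5: x4 ≤ 5. But 5 < 7, so no value of x4 works.

Unsatisfiable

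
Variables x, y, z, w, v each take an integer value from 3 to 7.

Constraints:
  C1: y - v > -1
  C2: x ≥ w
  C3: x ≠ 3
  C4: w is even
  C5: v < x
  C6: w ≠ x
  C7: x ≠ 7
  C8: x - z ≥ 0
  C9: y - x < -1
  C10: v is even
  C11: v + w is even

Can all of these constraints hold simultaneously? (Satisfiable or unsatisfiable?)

Try x = 6, y = 4, z = 4, w = 4, v = 4.
Check constraint 1: y - v = 0; constraint 8: x - z = 2. The remaining constraints are straightforward to verify.

Satisfiable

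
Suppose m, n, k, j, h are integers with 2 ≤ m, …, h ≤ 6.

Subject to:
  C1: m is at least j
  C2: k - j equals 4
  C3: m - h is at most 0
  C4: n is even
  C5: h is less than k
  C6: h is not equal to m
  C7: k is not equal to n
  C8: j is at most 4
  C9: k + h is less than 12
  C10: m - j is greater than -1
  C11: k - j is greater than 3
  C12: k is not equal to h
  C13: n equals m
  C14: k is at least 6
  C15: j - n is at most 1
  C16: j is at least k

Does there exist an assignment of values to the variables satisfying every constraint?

From constraint 14: k ≥ 6. From constraints 8 and 16: k ≤ j and j ≤ 4, so k ≤ 4. But 4 < 6, so no value of k works.

Unsatisfiable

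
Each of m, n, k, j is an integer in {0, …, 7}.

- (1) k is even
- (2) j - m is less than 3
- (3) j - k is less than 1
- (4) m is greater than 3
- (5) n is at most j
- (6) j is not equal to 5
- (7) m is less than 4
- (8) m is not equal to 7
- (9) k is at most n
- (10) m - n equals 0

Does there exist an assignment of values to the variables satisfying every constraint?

Unsatisfiable

From constraint 4: m ≥ 4. From constraint 7: m ≤ 3. But 3 < 4, so no value of m works.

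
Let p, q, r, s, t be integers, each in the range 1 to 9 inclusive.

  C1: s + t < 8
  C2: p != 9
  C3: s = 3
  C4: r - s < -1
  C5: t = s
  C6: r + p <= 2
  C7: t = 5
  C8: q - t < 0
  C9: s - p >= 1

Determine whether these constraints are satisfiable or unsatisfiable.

Unsatisfiable

Constraint 7 fixes t = 5 and constraint 3 fixes s = 3, but constraint 5 requires t = s. Since 5 ≠ 3, contradiction.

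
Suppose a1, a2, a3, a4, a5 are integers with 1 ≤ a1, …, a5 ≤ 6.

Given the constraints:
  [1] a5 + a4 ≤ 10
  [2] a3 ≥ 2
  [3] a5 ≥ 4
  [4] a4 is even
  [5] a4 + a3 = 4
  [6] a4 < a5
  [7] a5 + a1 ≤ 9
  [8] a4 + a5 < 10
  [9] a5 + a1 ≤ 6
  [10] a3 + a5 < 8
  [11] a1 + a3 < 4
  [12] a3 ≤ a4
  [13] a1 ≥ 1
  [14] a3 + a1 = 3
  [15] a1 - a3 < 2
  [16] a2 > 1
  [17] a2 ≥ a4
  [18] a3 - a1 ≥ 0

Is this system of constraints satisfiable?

Try a1 = 1, a2 = 6, a3 = 2, a4 = 2, a5 = 5.
Check constraint 1: a5 + a4 = 7; constraint 5: a4 + a3 = 4; constraint 7: a5 + a1 = 6. The remaining constraints are straightforward to verify.

Satisfiable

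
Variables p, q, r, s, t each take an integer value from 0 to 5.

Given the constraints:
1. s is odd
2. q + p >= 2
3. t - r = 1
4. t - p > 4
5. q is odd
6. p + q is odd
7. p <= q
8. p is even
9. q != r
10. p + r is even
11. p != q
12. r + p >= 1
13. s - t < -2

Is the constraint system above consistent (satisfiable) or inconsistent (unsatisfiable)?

Satisfiable

One satisfying assignment is p = 0, q = 5, r = 4, s = 1, t = 5.
For the less obvious constraints — constraint 2: q + p = 5; constraint 3: t - r = 1 — and the others hold by inspection.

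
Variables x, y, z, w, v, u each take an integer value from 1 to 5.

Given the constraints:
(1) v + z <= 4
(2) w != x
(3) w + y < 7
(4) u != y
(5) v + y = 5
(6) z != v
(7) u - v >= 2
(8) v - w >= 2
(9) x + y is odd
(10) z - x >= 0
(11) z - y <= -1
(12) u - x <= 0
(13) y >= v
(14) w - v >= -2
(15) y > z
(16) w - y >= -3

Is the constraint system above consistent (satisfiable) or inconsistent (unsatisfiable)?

Constraints 7, 8, 10, 11, 12, and 16 give z − x ≥ 0, x − u ≥ 0, u − v ≥ 2, v − w ≥ 2, w − y ≥ -3, y − z ≥ 1.
Adding all 6 inequalities: the left sides telescope to 0, and the right sides sum to 0 + 0 + 2 + 2 + (-3) + 1 = 2. So 0 ≥ 2, which is false.

Unsatisfiable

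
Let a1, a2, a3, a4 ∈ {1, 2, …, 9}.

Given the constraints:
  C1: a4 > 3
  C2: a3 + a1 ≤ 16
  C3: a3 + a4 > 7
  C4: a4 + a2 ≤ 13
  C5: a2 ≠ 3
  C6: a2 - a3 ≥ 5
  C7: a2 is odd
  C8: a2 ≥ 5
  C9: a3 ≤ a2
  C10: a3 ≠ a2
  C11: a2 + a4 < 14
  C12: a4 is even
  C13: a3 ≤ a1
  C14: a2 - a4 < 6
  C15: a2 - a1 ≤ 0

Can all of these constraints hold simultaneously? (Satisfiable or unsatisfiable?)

The assignment a1 = 9, a2 = 9, a3 = 4, a4 = 4 works:
  constraint 2 holds since a3 + a1 = 13.
  constraint 3 holds since a3 + a4 = 8.
  constraint 4 holds since a4 + a2 = 13.
The rest check out directly.

Satisfiable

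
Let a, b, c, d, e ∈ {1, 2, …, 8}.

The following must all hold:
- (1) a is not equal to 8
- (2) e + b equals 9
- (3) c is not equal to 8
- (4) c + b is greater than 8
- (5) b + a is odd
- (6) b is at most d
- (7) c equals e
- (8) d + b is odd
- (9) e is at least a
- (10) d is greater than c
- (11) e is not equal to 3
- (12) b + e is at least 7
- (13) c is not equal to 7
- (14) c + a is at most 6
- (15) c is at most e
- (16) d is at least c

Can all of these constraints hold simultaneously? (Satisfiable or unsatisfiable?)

One satisfying assignment is a = 2, b = 5, c = 4, d = 6, e = 4.
For the less obvious constraints — constraint 2: e + b = 9; constraint 4: c + b = 9 — and the others hold by inspection.

Satisfiable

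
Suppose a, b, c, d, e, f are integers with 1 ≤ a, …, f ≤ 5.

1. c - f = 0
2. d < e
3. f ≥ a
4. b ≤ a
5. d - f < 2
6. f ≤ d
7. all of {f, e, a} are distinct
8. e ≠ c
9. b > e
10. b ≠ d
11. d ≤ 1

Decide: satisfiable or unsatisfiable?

Constraints 2, 3, 4, 6, and 9 give a ≤ f, f ≤ d, d < e, e < b, b ≤ a. Chaining: a ≤ f ≤ d < e < b ≤ a, which forces a < a — impossible.

Unsatisfiable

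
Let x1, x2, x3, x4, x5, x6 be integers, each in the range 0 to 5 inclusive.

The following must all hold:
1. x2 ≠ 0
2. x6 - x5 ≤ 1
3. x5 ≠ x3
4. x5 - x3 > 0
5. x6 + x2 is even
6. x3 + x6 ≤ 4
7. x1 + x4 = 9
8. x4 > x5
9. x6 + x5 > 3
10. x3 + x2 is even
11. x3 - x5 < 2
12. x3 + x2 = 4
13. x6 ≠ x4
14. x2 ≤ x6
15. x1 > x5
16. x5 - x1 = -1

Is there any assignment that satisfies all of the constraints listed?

Try x1 = 4, x2 = 2, x3 = 2, x4 = 5, x5 = 3, x6 = 2.
Check constraint 2: x6 - x5 = -1; constraint 4: x5 - x3 = 1; constraint 6: x3 + x6 = 4. The remaining constraints are straightforward to verify.

Satisfiable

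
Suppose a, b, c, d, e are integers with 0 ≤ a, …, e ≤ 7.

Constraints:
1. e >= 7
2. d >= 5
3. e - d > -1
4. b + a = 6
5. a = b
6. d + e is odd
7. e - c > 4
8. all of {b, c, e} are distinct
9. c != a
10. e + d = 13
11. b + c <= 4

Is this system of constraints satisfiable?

Satisfiable

One satisfying assignment is a = 3, b = 3, c = 0, d = 6, e = 7.
For the less obvious constraints — constraint 3: e - d = 1; constraint 4: b + a = 6; constraint 7: e - c = 7 — and the others hold by inspection.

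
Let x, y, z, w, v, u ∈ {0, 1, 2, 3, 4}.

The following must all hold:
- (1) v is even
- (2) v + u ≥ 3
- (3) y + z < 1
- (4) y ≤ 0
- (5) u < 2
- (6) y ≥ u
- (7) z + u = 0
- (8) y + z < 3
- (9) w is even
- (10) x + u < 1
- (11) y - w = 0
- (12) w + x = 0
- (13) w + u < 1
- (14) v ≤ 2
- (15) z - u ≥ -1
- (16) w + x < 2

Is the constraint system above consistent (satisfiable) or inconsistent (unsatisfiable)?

From constraint 14: v ≤ 2. From constraints 4 and 6: u ≤ y ≤ 0. Hence v + u ≤ 2. But constraint 2 requires v + u ≥ 3, and 3 > 2. Contradiction.

Unsatisfiable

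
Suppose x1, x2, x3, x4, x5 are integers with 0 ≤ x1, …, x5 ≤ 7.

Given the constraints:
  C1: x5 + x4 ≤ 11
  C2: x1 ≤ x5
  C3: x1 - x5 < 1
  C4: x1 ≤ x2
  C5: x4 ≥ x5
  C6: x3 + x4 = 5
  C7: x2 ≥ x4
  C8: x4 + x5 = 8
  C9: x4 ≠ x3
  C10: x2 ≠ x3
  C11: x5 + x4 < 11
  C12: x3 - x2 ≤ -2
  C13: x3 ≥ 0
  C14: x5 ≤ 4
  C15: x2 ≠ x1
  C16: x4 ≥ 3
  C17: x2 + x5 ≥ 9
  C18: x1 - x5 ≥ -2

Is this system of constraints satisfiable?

Satisfiable

Setting (x1, x2, x3, x4, x5) = (2, 5, 1, 4, 4) satisfies everything: constraint 1: x5 + x4 = 8; constraint 3: x1 - x5 = -2; constraint 6: x3 + x4 = 5, and the others follow.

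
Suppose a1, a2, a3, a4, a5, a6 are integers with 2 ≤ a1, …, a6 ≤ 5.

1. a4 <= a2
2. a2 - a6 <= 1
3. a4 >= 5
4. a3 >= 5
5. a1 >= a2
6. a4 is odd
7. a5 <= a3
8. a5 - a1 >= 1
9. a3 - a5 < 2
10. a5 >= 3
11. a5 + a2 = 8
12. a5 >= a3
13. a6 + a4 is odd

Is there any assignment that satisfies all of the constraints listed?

From constraints 4 and 12: a5 ≥ a3 ≥ 5. From constraints 1 and 3: a2 ≥ a4 ≥ 5. Hence a5 + a2 ≥ 10. But constraint 11 requires a5 + a2 = 8, and 8 < 10. Contradiction.

Unsatisfiable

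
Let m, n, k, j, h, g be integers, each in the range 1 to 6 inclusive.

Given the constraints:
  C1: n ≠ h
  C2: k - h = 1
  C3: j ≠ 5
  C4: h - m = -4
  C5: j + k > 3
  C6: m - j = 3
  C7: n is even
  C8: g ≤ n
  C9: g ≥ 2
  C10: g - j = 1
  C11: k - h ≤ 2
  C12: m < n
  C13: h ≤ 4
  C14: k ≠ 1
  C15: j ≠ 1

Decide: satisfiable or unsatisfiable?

One satisfying assignment is m = 5, n = 6, k = 2, j = 2, h = 1, g = 3.
For the less obvious constraints — constraint 2: k - h = 1; constraint 4: h - m = -4; constraint 5: j + k = 4 — and the others hold by inspection.

Satisfiable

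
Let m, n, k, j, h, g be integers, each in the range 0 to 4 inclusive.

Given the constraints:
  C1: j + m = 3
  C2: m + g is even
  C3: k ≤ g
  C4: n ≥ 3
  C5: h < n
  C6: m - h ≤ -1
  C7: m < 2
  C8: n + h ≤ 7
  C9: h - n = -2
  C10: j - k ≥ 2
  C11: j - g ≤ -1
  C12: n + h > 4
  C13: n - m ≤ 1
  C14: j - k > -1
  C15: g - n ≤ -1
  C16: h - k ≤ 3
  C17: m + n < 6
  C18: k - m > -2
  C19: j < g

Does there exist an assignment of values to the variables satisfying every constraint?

Constraints 6, 10, 11, 13, 15, and 16 give m − n ≥ -1, n − g ≥ 1, g − j ≥ 1, j − k ≥ 2, k − h ≥ -3, h − m ≥ 1.
Adding all 6 inequalities: the left sides telescope to 0, and the right sides sum to (-1) + 1 + 1 + 2 + (-3) + 1 = 1. So 0 ≥ 1, which is false.

Unsatisfiable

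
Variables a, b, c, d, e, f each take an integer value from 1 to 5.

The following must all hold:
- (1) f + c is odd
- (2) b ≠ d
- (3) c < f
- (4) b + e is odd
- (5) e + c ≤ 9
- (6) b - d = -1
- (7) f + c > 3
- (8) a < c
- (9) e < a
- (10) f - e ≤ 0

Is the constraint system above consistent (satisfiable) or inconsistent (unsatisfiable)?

Unsatisfiable

Constraints 3, 8, 9, and 10 give f ≤ e, e < a, a < c, c < f. Chaining: f ≤ e < a < c < f, which forces f < f — impossible.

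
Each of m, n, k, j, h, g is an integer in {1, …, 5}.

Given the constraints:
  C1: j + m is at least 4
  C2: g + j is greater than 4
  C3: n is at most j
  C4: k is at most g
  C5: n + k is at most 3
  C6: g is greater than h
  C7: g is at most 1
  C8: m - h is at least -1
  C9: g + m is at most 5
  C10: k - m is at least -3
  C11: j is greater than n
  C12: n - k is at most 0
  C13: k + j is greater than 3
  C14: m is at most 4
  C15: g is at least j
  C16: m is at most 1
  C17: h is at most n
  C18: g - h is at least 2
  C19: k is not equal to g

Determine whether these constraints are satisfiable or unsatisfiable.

Unsatisfiable

From constraints 7 and 15: j ≤ g ≤ 1. From constraint 16: m ≤ 1. Hence j + m ≤ 2. But constraint 1 requires j + m ≥ 4, and 4 > 2. Contradiction.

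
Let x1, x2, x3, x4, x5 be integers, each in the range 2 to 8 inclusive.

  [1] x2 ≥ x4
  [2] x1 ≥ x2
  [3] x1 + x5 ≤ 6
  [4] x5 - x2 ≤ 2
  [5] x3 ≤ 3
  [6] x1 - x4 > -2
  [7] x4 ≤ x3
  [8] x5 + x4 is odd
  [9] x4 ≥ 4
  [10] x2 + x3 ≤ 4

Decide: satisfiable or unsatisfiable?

Unsatisfiable

From constraint 9: x4 ≥ 4. From constraints 5 and 7: x4 ≤ x3 and x3 ≤ 3, so x4 ≤ 3. But 3 < 4, so no value of x4 works.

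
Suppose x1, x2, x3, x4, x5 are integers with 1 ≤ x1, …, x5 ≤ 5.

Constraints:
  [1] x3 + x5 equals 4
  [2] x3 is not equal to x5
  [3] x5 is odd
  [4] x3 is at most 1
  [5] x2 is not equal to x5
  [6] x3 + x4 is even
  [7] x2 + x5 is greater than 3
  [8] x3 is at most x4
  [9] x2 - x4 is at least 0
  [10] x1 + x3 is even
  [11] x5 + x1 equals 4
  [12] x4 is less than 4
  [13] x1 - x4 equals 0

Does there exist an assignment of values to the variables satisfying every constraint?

Satisfiable

Setting (x1, x2, x3, x4, x5) = (1, 2, 1, 1, 3) satisfies everything: constraint 1: x3 + x5 = 4; constraint 7: x2 + x5 = 5; constraint 9: x2 - x4 = 1, and the others follow.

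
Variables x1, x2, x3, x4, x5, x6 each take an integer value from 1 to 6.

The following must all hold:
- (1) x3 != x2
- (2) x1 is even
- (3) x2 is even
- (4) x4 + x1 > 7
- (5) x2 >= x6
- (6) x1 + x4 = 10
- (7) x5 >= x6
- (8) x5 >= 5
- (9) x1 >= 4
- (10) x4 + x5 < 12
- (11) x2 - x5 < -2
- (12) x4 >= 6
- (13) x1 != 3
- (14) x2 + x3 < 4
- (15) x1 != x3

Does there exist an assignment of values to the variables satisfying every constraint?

Satisfiable

Setting (x1, x2, x3, x4, x5, x6) = (4, 2, 1, 6, 5, 1) satisfies everything: constraint 4: x4 + x1 = 10; constraint 6: x1 + x4 = 10, and the others follow.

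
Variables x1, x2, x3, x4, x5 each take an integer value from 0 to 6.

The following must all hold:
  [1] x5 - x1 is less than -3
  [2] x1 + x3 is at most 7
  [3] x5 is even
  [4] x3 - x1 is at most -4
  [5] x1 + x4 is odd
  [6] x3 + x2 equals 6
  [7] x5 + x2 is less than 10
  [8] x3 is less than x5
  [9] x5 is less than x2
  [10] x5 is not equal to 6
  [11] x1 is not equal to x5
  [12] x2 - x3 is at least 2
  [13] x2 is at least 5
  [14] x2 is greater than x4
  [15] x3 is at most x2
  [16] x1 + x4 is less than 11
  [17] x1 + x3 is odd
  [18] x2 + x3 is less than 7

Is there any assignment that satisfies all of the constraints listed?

Satisfiable

One satisfying assignment is x1 = 6, x2 = 5, x3 = 1, x4 = 3, x5 = 2.
For the less obvious constraints — constraint 1: x5 - x1 = -4; constraint 2: x1 + x3 = 7 — and the others hold by inspection.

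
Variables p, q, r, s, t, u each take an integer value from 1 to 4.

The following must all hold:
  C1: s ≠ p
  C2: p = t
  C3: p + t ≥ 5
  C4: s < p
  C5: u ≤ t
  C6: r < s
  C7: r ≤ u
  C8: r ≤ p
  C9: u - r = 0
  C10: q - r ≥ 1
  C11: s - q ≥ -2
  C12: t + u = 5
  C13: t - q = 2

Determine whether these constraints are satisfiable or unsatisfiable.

Satisfiable

Setting (p, q, r, s, t, u) = (4, 2, 1, 3, 4, 1) satisfies everything: constraint 3: p + t = 8; constraint 9: u - r = 0; constraint 10: q - r = 1, and the others follow.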